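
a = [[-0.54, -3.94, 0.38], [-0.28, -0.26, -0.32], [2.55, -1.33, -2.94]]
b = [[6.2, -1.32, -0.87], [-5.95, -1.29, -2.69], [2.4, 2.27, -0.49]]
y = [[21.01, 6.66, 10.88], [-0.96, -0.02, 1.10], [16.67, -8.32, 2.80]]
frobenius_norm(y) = 31.00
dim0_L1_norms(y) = [38.64, 15.0, 14.78]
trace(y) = 23.79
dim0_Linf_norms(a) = [2.55, 3.94, 2.94]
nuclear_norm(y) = 41.52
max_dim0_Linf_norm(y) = 21.01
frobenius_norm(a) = 5.76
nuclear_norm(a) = 8.50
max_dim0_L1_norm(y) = 38.64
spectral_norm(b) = 9.01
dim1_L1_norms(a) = [4.86, 0.86, 6.82]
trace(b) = 4.42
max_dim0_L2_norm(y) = 26.84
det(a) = 6.67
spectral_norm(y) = 28.78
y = a @ b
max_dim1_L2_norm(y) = 24.58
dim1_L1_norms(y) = [38.55, 2.08, 27.79]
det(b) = 63.21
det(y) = 421.66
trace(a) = -3.74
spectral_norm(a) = 4.39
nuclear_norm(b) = 14.42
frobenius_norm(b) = 9.82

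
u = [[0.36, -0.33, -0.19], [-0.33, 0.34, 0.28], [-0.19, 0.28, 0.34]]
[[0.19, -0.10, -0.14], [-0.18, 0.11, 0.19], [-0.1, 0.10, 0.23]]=u @ [[0.61, 0.1, -0.03], [0.10, 0.41, 0.02], [-0.03, 0.02, 0.63]]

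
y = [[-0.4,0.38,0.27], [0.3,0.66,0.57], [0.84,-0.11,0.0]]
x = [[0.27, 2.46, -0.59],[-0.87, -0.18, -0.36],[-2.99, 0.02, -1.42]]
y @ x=[[-1.25,-1.05,-0.28], [-2.2,0.63,-1.22], [0.32,2.09,-0.46]]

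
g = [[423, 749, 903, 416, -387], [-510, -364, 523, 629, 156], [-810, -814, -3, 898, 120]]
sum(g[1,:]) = 434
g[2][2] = -3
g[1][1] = -364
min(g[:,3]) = 416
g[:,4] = [-387, 156, 120]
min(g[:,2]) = -3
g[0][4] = -387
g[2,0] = -810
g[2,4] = 120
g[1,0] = -510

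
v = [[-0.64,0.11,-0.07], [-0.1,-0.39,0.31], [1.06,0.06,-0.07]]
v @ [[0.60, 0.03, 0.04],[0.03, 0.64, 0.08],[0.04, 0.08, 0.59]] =[[-0.38, 0.05, -0.06], [-0.06, -0.23, 0.15], [0.64, 0.06, 0.01]]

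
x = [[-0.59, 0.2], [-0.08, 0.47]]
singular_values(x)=[0.69, 0.38]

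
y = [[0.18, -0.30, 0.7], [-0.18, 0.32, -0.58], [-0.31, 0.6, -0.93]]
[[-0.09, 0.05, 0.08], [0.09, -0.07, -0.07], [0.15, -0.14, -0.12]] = y @ [[-0.25, 0.11, -0.27], [0.02, -0.35, -0.17], [-0.06, -0.11, 0.11]]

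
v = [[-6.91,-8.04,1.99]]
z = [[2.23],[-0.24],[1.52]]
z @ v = [[-15.41,-17.93,4.44],[1.66,1.93,-0.48],[-10.50,-12.22,3.02]]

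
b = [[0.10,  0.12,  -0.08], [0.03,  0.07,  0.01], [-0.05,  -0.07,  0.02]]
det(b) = -0.00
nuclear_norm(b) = 0.26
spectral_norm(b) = 0.21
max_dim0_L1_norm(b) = 0.26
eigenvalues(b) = [0.17, -0.01, 0.03]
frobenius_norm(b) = 0.21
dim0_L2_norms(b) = [0.12, 0.16, 0.08]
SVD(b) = [[-0.85, 0.45, 0.29], [-0.32, -0.86, 0.4], [0.43, 0.25, 0.87]] @ diag([0.2057246060439868, 0.04652707764061978, 0.0035521140564687657]) @ [[-0.56, -0.75, 0.36], [0.14, -0.51, -0.85], [-0.82, 0.43, -0.39]]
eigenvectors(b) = [[-0.88, -0.79, -0.81], [-0.23, 0.37, 0.57], [0.41, -0.5, 0.13]]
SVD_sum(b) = [[0.10, 0.13, -0.06],  [0.04, 0.05, -0.02],  [-0.05, -0.07, 0.03]] + [[0.00, -0.01, -0.02],[-0.01, 0.02, 0.03],[0.0, -0.01, -0.01]] + [[-0.00,0.0,-0.00],[-0.0,0.0,-0.00],[-0.00,0.0,-0.0]]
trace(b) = 0.19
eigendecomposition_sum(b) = [[0.10,0.16,-0.05], [0.03,0.04,-0.01], [-0.05,-0.07,0.02]] + [[-0.0, -0.0, -0.01],  [0.0, 0.0, 0.0],  [-0.0, -0.00, -0.01]] + [[-0.0, -0.04, -0.03], [0.0, 0.03, 0.02], [0.00, 0.01, 0.00]]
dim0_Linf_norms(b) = [0.1, 0.12, 0.08]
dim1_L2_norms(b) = [0.18, 0.08, 0.09]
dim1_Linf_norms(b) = [0.12, 0.07, 0.07]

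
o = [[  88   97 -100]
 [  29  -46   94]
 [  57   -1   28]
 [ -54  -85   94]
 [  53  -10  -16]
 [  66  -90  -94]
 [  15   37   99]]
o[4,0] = 53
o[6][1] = 37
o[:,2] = [-100, 94, 28, 94, -16, -94, 99]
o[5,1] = -90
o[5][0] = 66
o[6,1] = 37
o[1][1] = -46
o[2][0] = 57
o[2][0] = 57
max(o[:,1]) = 97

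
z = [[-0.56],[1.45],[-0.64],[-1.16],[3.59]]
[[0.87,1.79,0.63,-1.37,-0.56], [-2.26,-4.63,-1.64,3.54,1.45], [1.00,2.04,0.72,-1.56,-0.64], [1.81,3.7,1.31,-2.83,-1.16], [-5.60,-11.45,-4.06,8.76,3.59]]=z @[[-1.56,-3.19,-1.13,2.44,1.00]]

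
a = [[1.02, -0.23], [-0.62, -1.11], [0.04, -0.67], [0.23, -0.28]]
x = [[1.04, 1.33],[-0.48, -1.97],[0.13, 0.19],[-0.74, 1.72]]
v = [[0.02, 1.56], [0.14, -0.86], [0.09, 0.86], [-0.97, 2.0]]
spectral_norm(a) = 1.43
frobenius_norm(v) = 2.98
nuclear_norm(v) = 3.58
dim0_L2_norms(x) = [1.37, 2.94]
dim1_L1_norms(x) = [2.37, 2.45, 0.32, 2.46]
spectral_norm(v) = 2.90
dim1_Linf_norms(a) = [1.02, 1.11, 0.67, 0.28]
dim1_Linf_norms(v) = [1.56, 0.86, 0.86, 2.0]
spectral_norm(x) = 2.97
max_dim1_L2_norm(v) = 2.22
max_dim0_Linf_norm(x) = 1.97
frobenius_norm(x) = 3.24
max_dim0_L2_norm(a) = 1.35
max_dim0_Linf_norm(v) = 2.0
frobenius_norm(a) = 1.81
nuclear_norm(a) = 2.55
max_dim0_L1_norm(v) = 5.28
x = a + v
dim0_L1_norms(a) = [1.91, 2.29]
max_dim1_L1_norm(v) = 2.97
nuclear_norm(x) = 4.28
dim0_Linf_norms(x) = [1.04, 1.97]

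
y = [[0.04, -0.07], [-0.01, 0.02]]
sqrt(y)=[[0.18, -0.25],[-0.04, 0.11]]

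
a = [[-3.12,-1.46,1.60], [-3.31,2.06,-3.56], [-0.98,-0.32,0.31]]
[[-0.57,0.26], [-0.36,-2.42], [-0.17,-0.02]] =a @ [[0.14, 0.23], [0.17, -0.44], [0.07, 0.21]]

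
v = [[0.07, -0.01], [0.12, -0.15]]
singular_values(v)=[0.2, 0.05]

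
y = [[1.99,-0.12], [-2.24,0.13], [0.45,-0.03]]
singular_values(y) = [3.04, 0.0]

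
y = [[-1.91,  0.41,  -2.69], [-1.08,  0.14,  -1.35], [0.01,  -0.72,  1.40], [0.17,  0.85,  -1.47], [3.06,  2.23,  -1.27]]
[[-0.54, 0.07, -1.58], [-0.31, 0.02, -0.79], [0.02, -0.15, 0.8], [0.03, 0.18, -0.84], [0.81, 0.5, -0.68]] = y @[[0.27, -0.0, 0.01], [-0.00, 0.23, 0.01], [0.01, 0.01, 0.58]]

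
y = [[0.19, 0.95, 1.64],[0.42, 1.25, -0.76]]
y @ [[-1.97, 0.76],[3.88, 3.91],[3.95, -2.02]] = [[9.79, 0.55], [1.02, 6.74]]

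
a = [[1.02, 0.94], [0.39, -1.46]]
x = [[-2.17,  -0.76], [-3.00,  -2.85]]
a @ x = [[-5.03, -3.45], [3.53, 3.86]]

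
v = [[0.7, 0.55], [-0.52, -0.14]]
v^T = [[0.7, -0.52], [0.55, -0.14]]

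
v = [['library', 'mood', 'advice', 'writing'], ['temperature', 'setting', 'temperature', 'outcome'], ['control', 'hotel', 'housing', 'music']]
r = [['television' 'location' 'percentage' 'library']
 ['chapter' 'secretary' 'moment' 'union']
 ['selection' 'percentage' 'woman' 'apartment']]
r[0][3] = 'library'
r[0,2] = 'percentage'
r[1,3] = 'union'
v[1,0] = 'temperature'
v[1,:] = ['temperature', 'setting', 'temperature', 'outcome']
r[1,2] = 'moment'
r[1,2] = 'moment'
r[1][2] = 'moment'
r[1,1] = 'secretary'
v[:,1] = ['mood', 'setting', 'hotel']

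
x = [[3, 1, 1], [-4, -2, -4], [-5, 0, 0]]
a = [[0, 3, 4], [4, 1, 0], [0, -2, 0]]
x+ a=[[3, 4, 5], [0, -1, -4], [-5, -2, 0]]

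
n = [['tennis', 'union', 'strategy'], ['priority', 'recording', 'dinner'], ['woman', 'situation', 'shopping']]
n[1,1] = 'recording'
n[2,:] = ['woman', 'situation', 'shopping']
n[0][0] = 'tennis'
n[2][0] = 'woman'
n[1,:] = ['priority', 'recording', 'dinner']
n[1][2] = 'dinner'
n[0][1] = 'union'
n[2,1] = 'situation'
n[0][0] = 'tennis'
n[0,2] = 'strategy'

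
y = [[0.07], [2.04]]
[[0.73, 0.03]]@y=[[0.11]]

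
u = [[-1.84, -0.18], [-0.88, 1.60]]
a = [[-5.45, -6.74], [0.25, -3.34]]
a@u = [[15.96, -9.8], [2.48, -5.39]]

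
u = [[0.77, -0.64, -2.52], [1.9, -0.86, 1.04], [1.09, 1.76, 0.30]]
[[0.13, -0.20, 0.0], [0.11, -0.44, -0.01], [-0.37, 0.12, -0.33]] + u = [[0.90, -0.84, -2.52], [2.01, -1.30, 1.03], [0.72, 1.88, -0.03]]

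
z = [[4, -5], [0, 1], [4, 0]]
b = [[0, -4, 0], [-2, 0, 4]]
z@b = [[10, -16, -20], [-2, 0, 4], [0, -16, 0]]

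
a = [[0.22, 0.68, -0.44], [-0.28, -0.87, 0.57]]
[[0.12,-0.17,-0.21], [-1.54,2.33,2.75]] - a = [[-0.10,-0.85,0.23], [-1.26,3.20,2.18]]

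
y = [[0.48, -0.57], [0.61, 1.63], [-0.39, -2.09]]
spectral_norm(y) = 2.77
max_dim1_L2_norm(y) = 2.13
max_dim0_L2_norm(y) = 2.71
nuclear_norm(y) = 3.42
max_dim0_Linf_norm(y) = 2.09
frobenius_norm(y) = 2.85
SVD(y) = [[0.16, 0.92], [-0.62, 0.38], [0.77, 0.11]] @ diag([2.773083737692408, 0.6438218571514227]) @ [[-0.22,-0.98], [0.98,-0.22]]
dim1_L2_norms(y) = [0.75, 1.74, 2.13]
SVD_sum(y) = [[-0.10,-0.44], [0.37,1.68], [-0.46,-2.07]] + [[0.58, -0.13], [0.24, -0.05], [0.07, -0.02]]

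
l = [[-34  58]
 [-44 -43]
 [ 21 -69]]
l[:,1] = [58, -43, -69]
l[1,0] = -44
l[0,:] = [-34, 58]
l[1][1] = -43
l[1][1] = -43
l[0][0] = -34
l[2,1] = -69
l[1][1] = -43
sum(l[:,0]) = -57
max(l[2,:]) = 21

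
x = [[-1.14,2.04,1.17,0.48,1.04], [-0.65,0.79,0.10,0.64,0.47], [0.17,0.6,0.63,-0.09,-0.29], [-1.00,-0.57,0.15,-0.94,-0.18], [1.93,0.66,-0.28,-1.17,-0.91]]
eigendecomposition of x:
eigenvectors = [[(0.48+0.12j), 0.48-0.12j, 0.43+0.21j, 0.43-0.21j, (0.11+0j)],[(0.13-0.04j), 0.13+0.04j, -0.13+0.21j, (-0.13-0.21j), (0.25+0j)],[(-0.13-0j), -0.13+0.00j, 0.24+0.23j, 0.24-0.23j, -0.69+0.00j],[(0.49+0.33j), 0.49-0.33j, -0.32-0.04j, -0.32+0.04j, (-0.3+0j)],[(-0.61+0j), -0.61-0.00j, 0.71+0.00j, (0.71-0j), 0.61+0.00j]]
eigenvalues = [(-1.67+0.3j), (-1.67-0.3j), (0.59+0.74j), (0.59-0.74j), (0.6+0j)]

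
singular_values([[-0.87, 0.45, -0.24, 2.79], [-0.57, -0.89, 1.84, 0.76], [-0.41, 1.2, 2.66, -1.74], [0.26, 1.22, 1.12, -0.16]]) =[4.06, 2.94, 1.74, 0.53]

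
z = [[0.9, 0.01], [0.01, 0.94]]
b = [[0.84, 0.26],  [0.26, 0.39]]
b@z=[[0.76, 0.25], [0.24, 0.37]]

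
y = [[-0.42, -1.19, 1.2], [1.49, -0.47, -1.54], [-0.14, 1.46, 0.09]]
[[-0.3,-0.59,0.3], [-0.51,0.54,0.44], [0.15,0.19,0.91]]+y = [[-0.72, -1.78, 1.5], [0.98, 0.07, -1.1], [0.01, 1.65, 1.0]]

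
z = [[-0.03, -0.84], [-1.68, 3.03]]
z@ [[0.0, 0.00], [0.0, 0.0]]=[[0.0, 0.00],[0.00, 0.00]]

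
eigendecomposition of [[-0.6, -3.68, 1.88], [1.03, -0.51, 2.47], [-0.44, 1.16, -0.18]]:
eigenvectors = [[-0.89+0.00j,  (-0.89-0j),  (-0.52+0j)],[-0.11+0.37j,  -0.11-0.37j,  (0.58+0j)],[(0.11-0.2j),  (0.11+0.2j),  (0.63+0j)]]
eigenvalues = [(-1.27+1.96j), (-1.27-1.96j), (1.25+0j)]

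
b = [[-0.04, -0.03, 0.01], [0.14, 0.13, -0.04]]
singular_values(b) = [0.2, 0.01]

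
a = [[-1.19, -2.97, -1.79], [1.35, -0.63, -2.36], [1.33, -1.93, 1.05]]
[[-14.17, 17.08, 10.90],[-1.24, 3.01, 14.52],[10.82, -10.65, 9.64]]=a @ [[5.65, -5.76, 4.16], [0.29, -0.82, -3.65], [3.68, -4.35, -2.80]]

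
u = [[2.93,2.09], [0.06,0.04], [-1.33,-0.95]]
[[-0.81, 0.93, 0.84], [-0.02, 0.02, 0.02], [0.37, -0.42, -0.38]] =u @ [[0.11, 0.33, 0.11], [-0.54, -0.02, 0.25]]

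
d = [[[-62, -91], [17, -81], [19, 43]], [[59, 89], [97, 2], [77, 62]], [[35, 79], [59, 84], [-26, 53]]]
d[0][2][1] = 43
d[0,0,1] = -91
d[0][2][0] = 19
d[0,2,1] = 43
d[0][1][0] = 17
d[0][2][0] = 19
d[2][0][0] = 35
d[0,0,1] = -91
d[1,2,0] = 77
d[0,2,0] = 19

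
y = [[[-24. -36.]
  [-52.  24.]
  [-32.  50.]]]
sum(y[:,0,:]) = -60.0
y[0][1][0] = -52.0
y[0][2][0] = -32.0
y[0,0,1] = -36.0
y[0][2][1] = 50.0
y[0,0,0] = -24.0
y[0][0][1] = -36.0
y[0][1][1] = 24.0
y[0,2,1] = 50.0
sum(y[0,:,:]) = -70.0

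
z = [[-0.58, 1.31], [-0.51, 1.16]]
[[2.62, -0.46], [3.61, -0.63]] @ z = [[-1.28, 2.9], [-1.77, 4.0]]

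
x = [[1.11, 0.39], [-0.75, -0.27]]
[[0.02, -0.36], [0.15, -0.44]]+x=[[1.13, 0.03], [-0.6, -0.71]]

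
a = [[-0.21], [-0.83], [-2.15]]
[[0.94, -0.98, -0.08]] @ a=[[0.79]]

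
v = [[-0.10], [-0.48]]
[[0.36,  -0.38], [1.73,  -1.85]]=v @ [[-3.61, 3.85]]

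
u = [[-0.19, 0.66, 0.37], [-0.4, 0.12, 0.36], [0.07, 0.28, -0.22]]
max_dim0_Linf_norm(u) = 0.66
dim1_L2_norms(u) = [0.78, 0.55, 0.36]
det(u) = -0.06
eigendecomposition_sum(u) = [[(-0.11+0.23j), (0.33-0.04j), (0.21-0.06j)], [(-0.15-0.04j), 0.06+0.19j, (0.06+0.12j)], [(-0.05+0.09j), (0.14-0.01j), 0.09-0.02j]] + [[(-0.11-0.23j), (0.33+0.04j), (0.21+0.06j)], [(-0.15+0.04j), 0.06-0.19j, 0.06-0.12j], [-0.05-0.09j, (0.14+0.01j), (0.09+0.02j)]] + [[(0.02+0j),-0j,-0.06-0.00j], [-0.10-0.00j,-0.00+0.00j,(0.24+0j)], [(0.16+0j),0.01-0.00j,(-0.4-0j)]]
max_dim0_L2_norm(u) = 0.73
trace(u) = -0.29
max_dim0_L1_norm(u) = 1.06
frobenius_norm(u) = 1.02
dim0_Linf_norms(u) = [0.4, 0.66, 0.37]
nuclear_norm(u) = 1.52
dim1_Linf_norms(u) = [0.66, 0.4, 0.28]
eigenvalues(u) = [(0.04+0.4j), (0.04-0.4j), (-0.38+0j)]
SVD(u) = [[-0.86,0.32,-0.40], [-0.51,-0.63,0.59], [-0.06,0.70,0.71]] @ diag([0.8859236088049771, 0.4889438966703885, 0.14273480749537878]) @ [[0.41,-0.73,-0.55], [0.49,0.68,-0.54], [-0.77,0.05,-0.64]]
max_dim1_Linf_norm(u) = 0.66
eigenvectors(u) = [[(-0.8+0j), -0.80-0.00j, (0.13+0j)], [-0.10-0.48j, -0.10+0.48j, (-0.51+0j)], [-0.33-0.01j, -0.33+0.01j, (0.85+0j)]]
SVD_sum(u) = [[-0.31, 0.56, 0.42], [-0.18, 0.33, 0.25], [-0.02, 0.04, 0.03]] + [[0.08, 0.11, -0.08], [-0.15, -0.21, 0.17], [0.17, 0.24, -0.19]] + [[0.04, -0.0, 0.04], [-0.06, 0.0, -0.05], [-0.08, 0.01, -0.06]]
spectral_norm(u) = 0.89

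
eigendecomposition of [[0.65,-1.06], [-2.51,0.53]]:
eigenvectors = [[0.56,0.53], [-0.83,0.85]]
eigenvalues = [2.22, -1.04]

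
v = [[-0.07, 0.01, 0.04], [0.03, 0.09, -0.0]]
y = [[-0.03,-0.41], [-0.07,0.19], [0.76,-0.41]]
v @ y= [[0.03, 0.01],[-0.01, 0.0]]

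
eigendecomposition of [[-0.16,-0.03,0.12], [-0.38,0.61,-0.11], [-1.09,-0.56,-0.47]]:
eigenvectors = [[0.14+0.25j, 0.14-0.25j, 0.08+0.00j], [-0.08+0.07j, -0.08-0.07j, -0.93+0.00j], [-0.95+0.00j, (-0.95-0j), (0.37+0j)]]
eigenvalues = [(-0.35+0.33j), (-0.35-0.33j), (0.69+0j)]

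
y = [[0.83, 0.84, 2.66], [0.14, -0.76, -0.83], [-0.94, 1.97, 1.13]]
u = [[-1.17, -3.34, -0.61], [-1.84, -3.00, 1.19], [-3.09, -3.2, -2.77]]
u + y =[[-0.34, -2.5, 2.05], [-1.70, -3.76, 0.36], [-4.03, -1.23, -1.64]]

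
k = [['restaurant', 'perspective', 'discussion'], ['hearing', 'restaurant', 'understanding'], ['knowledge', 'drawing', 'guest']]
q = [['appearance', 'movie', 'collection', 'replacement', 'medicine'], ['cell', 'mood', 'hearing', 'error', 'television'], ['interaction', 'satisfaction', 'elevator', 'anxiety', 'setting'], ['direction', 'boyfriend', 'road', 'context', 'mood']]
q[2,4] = 'setting'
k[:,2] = ['discussion', 'understanding', 'guest']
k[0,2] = 'discussion'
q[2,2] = 'elevator'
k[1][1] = 'restaurant'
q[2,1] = 'satisfaction'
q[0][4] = 'medicine'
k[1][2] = 'understanding'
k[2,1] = 'drawing'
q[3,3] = 'context'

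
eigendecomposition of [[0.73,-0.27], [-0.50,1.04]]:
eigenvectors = [[-0.74,0.44],[-0.67,-0.9]]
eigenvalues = [0.49, 1.28]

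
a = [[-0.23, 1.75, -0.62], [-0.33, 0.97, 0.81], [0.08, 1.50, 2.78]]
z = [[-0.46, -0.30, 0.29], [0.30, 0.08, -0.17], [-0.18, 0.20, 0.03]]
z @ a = [[0.23, -0.66, 0.85], [-0.11, 0.35, -0.59], [-0.02, -0.08, 0.36]]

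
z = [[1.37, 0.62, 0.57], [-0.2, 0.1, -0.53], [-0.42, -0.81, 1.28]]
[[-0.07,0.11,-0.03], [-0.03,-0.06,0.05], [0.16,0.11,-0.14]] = z @[[-0.04, -0.05, 0.07], [-0.08, 0.14, -0.08], [0.06, 0.16, -0.14]]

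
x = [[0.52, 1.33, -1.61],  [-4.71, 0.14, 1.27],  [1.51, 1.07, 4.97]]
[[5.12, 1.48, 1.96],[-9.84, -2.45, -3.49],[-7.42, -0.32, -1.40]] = x @ [[1.54, 0.45, 0.60], [0.69, 0.55, 0.54], [-2.11, -0.32, -0.58]]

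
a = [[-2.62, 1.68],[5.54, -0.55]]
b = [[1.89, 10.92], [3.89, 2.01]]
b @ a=[[55.54, -2.83], [0.94, 5.43]]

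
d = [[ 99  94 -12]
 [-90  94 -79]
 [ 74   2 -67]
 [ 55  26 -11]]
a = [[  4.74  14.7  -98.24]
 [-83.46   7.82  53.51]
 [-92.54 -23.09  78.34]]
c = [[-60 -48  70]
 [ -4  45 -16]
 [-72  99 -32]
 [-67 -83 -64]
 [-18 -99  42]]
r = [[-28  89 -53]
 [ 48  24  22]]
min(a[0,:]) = -98.24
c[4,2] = 42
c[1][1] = 45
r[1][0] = 48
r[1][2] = 22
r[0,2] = -53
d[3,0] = 55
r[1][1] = 24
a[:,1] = [14.7, 7.82, -23.09]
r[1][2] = 22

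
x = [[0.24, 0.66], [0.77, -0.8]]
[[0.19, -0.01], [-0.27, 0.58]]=x @ [[-0.04, 0.54], [0.30, -0.21]]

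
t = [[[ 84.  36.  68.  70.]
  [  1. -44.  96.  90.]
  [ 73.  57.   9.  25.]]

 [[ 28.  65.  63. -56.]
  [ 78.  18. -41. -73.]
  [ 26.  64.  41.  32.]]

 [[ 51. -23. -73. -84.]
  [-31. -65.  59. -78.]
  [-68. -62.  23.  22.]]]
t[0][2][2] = 9.0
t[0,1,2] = 96.0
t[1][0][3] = -56.0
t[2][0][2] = -73.0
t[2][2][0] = -68.0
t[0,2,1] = 57.0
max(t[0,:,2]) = 96.0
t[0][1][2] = 96.0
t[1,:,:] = [[28.0, 65.0, 63.0, -56.0], [78.0, 18.0, -41.0, -73.0], [26.0, 64.0, 41.0, 32.0]]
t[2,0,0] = 51.0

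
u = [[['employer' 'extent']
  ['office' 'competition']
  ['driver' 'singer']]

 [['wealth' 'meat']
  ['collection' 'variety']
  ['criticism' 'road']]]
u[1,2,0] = 'criticism'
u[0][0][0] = 'employer'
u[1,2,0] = 'criticism'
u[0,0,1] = 'extent'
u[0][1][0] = 'office'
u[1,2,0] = 'criticism'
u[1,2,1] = 'road'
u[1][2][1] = 'road'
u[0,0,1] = 'extent'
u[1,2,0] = 'criticism'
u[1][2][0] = 'criticism'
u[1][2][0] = 'criticism'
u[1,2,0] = 'criticism'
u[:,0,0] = ['employer', 'wealth']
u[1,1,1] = 'variety'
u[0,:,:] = [['employer', 'extent'], ['office', 'competition'], ['driver', 'singer']]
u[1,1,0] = 'collection'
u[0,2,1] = 'singer'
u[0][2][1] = 'singer'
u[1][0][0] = 'wealth'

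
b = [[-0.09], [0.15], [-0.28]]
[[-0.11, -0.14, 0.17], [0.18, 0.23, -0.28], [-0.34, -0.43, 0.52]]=b@[[1.23, 1.53, -1.86]]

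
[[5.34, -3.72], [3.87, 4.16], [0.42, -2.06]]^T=[[5.34,3.87,0.42],[-3.72,4.16,-2.06]]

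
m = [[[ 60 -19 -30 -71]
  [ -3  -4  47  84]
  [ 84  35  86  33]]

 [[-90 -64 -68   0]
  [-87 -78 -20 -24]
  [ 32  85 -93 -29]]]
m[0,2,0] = 84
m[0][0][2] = -30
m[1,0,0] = -90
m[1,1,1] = -78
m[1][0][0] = -90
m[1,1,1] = -78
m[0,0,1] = -19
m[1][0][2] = -68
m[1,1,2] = -20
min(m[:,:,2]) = -93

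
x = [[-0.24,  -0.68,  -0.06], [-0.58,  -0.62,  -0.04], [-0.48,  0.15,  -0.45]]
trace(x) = -1.31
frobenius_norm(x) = 1.30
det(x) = 0.12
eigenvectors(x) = [[-0.69, 0.61, -0.04],[0.44, 0.75, -0.10],[0.57, 0.27, 0.99]]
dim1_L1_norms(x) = [0.98, 1.24, 1.08]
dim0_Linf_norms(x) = [0.58, 0.68, 0.45]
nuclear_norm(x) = 1.94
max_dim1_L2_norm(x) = 0.85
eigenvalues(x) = [0.24, -1.11, -0.45]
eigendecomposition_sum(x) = [[0.16, -0.12, -0.01], [-0.10, 0.08, 0.00], [-0.13, 0.1, 0.01]] + [[-0.4,  -0.54,  -0.07],  [-0.50,  -0.67,  -0.09],  [-0.18,  -0.24,  -0.03]] + [[0.01, -0.01, 0.02], [0.02, -0.03, 0.04], [-0.17, 0.29, -0.42]]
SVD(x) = [[-0.61, 0.33, 0.72], [-0.76, 0.02, -0.65], [-0.23, -0.94, 0.24]] @ diag([1.1124547588189357, 0.6615549279871671, 0.1618316620349566]) @ [[0.63, 0.77, 0.15], [0.55, -0.57, 0.61], [0.55, -0.30, -0.78]]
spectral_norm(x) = 1.11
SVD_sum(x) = [[-0.43, -0.52, -0.1], [-0.53, -0.65, -0.13], [-0.16, -0.19, -0.04]] + [[0.12, -0.13, 0.13], [0.01, -0.01, 0.01], [-0.34, 0.36, -0.38]] + [[0.06, -0.03, -0.09], [-0.06, 0.03, 0.08], [0.02, -0.01, -0.03]]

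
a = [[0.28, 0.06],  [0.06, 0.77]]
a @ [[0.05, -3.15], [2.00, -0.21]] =[[0.13, -0.89], [1.54, -0.35]]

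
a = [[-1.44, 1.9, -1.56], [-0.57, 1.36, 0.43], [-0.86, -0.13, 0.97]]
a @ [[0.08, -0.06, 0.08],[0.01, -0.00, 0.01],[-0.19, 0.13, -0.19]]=[[0.20, -0.12, 0.20], [-0.11, 0.09, -0.11], [-0.25, 0.18, -0.25]]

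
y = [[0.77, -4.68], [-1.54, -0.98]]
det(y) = -7.962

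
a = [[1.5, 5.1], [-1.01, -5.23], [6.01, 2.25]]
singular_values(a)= [8.78, 4.56]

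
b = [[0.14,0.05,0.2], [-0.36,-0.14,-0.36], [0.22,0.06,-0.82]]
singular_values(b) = [0.92, 0.47, 0.01]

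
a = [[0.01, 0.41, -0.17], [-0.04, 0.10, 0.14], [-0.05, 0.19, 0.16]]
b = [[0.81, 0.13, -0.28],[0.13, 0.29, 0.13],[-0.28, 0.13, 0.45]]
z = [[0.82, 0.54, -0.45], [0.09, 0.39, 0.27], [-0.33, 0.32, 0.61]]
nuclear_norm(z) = 1.98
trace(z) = 1.82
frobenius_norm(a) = 0.54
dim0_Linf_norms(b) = [0.81, 0.29, 0.45]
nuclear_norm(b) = 1.55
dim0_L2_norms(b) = [0.87, 0.34, 0.55]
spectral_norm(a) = 0.47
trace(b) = 1.55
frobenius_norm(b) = 1.08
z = b + a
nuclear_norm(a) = 0.74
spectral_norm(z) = 1.16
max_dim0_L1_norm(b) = 1.22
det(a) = 0.00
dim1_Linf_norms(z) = [0.82, 0.39, 0.61]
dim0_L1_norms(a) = [0.1, 0.7, 0.47]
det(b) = 0.05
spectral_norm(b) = 0.97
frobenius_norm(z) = 1.41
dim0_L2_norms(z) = [0.89, 0.74, 0.8]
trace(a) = 0.27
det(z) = -0.02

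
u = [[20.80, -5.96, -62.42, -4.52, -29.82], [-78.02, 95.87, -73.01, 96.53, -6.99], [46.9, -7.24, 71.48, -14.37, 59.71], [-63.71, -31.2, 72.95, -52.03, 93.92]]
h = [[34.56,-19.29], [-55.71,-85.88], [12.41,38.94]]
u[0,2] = -62.42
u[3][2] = 72.95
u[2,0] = 46.9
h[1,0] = -55.71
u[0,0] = 20.8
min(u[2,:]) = -14.37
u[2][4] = 59.71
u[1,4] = -6.99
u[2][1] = -7.24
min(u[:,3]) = -52.03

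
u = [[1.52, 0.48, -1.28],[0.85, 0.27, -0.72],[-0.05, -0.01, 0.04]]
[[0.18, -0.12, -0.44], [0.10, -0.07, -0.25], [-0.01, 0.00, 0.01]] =u @ [[0.28, 0.14, -0.11],[-0.27, -0.07, -0.09],[0.09, 0.23, 0.18]]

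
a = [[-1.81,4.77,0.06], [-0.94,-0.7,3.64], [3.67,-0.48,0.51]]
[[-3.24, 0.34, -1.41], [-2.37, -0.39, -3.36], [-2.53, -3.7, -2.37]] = a @ [[-0.67, -0.99, -0.55], [-0.92, -0.3, -0.49], [-1.00, -0.42, -1.16]]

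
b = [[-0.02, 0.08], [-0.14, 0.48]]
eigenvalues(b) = [0.0, 0.46]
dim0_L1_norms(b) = [0.16, 0.56]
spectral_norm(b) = 0.51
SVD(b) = [[-0.16, -0.99], [-0.99, 0.16]] @ diag([0.5067445419199227, 0.0031574094393558225]) @ [[0.28, -0.96], [-0.96, -0.28]]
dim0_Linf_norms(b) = [0.14, 0.48]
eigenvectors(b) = [[-0.96, -0.17], [-0.28, -0.99]]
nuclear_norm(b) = 0.51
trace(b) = 0.46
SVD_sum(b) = [[-0.02, 0.08], [-0.14, 0.48]] + [[0.0, 0.00], [-0.00, -0.00]]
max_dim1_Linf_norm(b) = 0.48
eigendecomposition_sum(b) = [[0.0, -0.00], [0.0, -0.00]] + [[-0.02, 0.08], [-0.14, 0.48]]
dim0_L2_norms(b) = [0.14, 0.49]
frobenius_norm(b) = 0.51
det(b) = 0.00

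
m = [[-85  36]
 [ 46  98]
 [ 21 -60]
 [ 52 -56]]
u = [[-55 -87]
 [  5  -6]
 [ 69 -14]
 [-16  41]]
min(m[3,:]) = -56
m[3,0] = 52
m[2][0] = 21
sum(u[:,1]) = -66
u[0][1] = -87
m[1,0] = 46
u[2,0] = 69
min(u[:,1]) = -87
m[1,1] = 98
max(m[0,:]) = 36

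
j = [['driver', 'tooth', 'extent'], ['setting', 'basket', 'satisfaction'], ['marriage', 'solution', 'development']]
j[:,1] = ['tooth', 'basket', 'solution']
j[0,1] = 'tooth'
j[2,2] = 'development'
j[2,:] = ['marriage', 'solution', 'development']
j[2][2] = 'development'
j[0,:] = ['driver', 'tooth', 'extent']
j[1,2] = 'satisfaction'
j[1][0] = 'setting'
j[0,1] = 'tooth'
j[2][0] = 'marriage'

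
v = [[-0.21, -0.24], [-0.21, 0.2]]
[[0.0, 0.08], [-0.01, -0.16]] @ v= [[-0.02,  0.02], [0.04,  -0.03]]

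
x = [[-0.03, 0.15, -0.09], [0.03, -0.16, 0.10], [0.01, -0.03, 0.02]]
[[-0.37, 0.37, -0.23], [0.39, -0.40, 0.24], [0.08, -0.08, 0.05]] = x @ [[0.52, 0.43, 0.61], [-2.15, 1.9, -2.11], [0.33, -1.13, -1.17]]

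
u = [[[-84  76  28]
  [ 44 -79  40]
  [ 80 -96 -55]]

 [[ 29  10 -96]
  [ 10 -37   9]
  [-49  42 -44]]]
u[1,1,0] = 10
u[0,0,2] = 28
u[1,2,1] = 42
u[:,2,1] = [-96, 42]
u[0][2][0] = 80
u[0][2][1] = -96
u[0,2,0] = 80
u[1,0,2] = -96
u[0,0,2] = 28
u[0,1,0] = 44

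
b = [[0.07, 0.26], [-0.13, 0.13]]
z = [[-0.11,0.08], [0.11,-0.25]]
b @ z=[[0.02,  -0.06], [0.03,  -0.04]]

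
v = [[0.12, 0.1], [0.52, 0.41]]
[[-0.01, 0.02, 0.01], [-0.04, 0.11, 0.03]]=v @ [[-0.15, 0.19, -0.07], [0.09, 0.02, 0.15]]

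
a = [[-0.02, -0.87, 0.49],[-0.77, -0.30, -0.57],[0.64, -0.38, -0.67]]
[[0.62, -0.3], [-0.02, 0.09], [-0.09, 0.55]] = a @ [[-0.05, 0.29], [-0.5, 0.02], [0.37, -0.56]]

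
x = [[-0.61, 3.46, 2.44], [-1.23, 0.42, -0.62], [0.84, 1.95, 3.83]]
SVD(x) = [[0.69, 0.58, -0.42], [-0.04, 0.62, 0.79], [0.72, -0.53, 0.45]] @ diag([5.863613477662473, 2.224822400747713, 0.4649755581814675]) @ [[0.04, 0.65, 0.76], [-0.7, 0.56, -0.44], [-0.71, -0.52, 0.47]]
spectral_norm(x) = 5.86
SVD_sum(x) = [[0.16,  2.63,  3.10],[-0.01,  -0.16,  -0.19],[0.17,  2.72,  3.21]] + [[-0.91, 0.73, -0.57],[-0.96, 0.77, -0.6],[0.82, -0.66, 0.52]] + [[0.14, 0.1, -0.09], [-0.26, -0.19, 0.17], [-0.15, -0.11, 0.1]]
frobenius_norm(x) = 6.29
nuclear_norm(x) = 8.55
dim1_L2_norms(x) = [4.28, 1.44, 4.38]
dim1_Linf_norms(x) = [3.46, 1.23, 3.83]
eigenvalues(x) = [(0.1+1.32j), (0.1-1.32j), (3.45+0j)]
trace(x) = 3.64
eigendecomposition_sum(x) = [[(-0.31+0.69j), 1.27-0.27j, (0.52-0.31j)], [(-0.61+0.05j), 0.69+0.80j, (0.42+0.25j)], [(0.4-0.04j), -0.46-0.52j, (-0.28-0.16j)]] + [[(-0.31-0.69j), (1.27+0.27j), (0.52+0.31j)], [-0.61-0.05j, (0.69-0.8j), 0.42-0.25j], [0.40+0.04j, (-0.46+0.52j), (-0.28+0.16j)]] + [[0.01-0.00j,  0.91+0.00j,  (1.39+0j)], [(-0.01+0j),  (-0.96-0j),  (-1.47-0j)], [0.04-0.00j,  (2.87+0j),  (4.39+0j)]]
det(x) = 6.07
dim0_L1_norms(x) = [2.68, 5.83, 6.89]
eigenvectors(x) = [[(0.72+0j), (0.72-0j), 0.29+0.00j], [(0.28+0.51j), 0.28-0.51j, -0.30+0.00j], [-0.19-0.33j, (-0.19+0.33j), 0.91+0.00j]]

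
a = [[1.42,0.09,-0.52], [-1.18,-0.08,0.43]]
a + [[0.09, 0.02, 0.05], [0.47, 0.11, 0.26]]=[[1.51, 0.11, -0.47], [-0.71, 0.03, 0.69]]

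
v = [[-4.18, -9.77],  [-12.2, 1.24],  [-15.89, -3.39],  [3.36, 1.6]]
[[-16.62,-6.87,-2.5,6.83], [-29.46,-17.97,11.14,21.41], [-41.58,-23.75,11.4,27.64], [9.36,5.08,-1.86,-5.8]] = v @ [[2.48, 1.48, -0.85, -1.75],[0.64, 0.07, 0.62, 0.05]]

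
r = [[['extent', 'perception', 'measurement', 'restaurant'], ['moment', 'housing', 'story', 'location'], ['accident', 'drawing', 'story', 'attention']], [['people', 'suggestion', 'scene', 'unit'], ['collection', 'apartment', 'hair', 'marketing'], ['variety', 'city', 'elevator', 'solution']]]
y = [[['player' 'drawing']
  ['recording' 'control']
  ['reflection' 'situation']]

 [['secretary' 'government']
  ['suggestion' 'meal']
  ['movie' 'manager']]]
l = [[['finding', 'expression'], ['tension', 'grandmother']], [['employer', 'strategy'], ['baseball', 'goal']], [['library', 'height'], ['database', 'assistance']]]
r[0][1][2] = 'story'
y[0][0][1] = 'drawing'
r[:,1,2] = ['story', 'hair']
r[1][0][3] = 'unit'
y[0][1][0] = 'recording'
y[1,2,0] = 'movie'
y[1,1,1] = 'meal'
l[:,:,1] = [['expression', 'grandmother'], ['strategy', 'goal'], ['height', 'assistance']]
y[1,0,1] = 'government'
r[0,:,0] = ['extent', 'moment', 'accident']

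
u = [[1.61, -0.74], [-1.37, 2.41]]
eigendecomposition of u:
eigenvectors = [[-0.73, 0.45], [-0.68, -0.89]]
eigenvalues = [0.93, 3.09]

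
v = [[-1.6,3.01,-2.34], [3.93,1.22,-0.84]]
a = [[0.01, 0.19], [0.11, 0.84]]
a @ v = [[0.73, 0.26, -0.18], [3.13, 1.36, -0.96]]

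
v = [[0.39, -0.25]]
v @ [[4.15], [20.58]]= [[-3.53]]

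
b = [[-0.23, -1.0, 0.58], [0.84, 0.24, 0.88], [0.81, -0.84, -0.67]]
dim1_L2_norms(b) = [1.18, 1.24, 1.35]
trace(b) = -0.66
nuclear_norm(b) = 3.75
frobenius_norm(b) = 2.18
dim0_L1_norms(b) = [1.88, 2.08, 2.13]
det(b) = -1.93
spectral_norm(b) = 1.40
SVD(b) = [[0.4, 0.39, -0.83], [-0.17, 0.92, 0.35], [0.9, -0.00, 0.44]] @ diag([1.3963311983085964, 1.2531903629841021, 1.1033010009756417]) @ [[0.36, -0.86, -0.37], [0.54, -0.13, 0.83], [0.76, 0.5, -0.42]]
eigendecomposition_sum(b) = [[(-0.47+0j), -0.00+0.00j, 0.55-0.00j], [-0.09+0.00j, -0.00+0.00j, (0.11-0j)], [0.60-0.00j, (0.01-0j), -0.70+0.00j]] + [[(0.12+0.37j), (-0.5+0.1j), 0.02+0.30j], [(0.47-0.15j), (0.12+0.63j), 0.38-0.02j], [(0.11+0.31j), -0.42+0.09j, 0.02+0.26j]] + [[0.12-0.37j, -0.50-0.10j, (0.02-0.3j)],[0.47+0.15j, 0.12-0.63j, (0.38+0.02j)],[0.11-0.31j, -0.42-0.09j, 0.02-0.26j]]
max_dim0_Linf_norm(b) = 1.0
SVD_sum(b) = [[0.20, -0.48, -0.21], [-0.08, 0.20, 0.09], [0.45, -1.08, -0.46]] + [[0.26,-0.06,0.4], [0.63,-0.15,0.96], [-0.00,0.0,-0.0]] + [[-0.69, -0.45, 0.38], [0.29, 0.19, -0.16], [0.37, 0.24, -0.20]]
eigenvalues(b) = [(-1.17+0j), (0.26+1.26j), (0.26-1.26j)]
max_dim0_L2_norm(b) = 1.33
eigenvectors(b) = [[0.61+0.00j, -0.00-0.55j, (-0+0.55j)], [0.12+0.00j, (-0.69+0j), -0.69-0.00j], [-0.78+0.00j, -0.01-0.47j, -0.01+0.47j]]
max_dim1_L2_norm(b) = 1.35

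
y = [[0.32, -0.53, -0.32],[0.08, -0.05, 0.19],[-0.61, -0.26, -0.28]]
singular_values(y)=[0.74, 0.68, 0.17]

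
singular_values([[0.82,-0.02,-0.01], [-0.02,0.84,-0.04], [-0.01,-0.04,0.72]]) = [0.86, 0.82, 0.71]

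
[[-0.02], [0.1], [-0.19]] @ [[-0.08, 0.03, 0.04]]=[[0.0, -0.0, -0.0], [-0.01, 0.00, 0.0], [0.02, -0.01, -0.01]]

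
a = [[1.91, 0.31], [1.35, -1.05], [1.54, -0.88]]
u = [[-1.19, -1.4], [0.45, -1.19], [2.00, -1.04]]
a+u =[[0.72,-1.09], [1.8,-2.24], [3.54,-1.92]]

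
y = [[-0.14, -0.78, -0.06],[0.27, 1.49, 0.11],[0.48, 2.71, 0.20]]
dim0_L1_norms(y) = [0.89, 4.98, 0.37]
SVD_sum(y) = [[-0.14,  -0.78,  -0.06], [0.27,  1.49,  0.11], [0.48,  2.71,  0.20]] + [[-0.0, 0.00, -0.00], [0.00, -0.00, 0.00], [-0.00, 0.0, -0.00]] + [[0.0, 0.0, -0.0], [0.0, 0.00, -0.00], [0.00, 0.00, -0.00]]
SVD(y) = [[-0.24, 0.23, 0.94], [0.47, -0.82, 0.32], [0.85, 0.52, 0.09]] @ diag([3.2482558139983193, 0.00537810961293791, 0.0022897080837156556]) @ [[0.17, 0.98, 0.07],  [-0.98, 0.18, -0.1],  [0.11, 0.05, -0.99]]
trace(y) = 1.55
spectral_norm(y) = 3.25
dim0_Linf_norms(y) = [0.48, 2.71, 0.2]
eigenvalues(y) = [1.55, 0.01, -0.0]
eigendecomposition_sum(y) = [[-0.14, -0.79, -0.06], [0.27, 1.49, 0.11], [0.49, 2.72, 0.2]] + [[0.0, 0.0, -0.00], [-0.0, -0.00, 0.00], [-0.01, -0.01, 0.00]] + [[-0.0, 0.00, -0.0],[0.0, -0.0, 0.0],[-0.00, 0.0, -0.00]]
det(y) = -0.00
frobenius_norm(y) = 3.25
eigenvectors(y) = [[-0.25, 0.47, 0.44], [0.47, -0.02, -0.14], [0.85, -0.88, 0.89]]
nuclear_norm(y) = 3.26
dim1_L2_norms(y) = [0.79, 1.52, 2.76]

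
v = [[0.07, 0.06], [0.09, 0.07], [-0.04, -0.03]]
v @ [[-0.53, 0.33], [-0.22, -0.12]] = [[-0.05,0.02], [-0.06,0.02], [0.03,-0.01]]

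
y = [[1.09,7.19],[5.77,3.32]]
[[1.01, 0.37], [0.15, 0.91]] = y@[[-0.06,0.14], [0.15,0.03]]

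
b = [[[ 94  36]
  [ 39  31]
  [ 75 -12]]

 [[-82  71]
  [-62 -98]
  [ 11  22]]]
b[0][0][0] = 94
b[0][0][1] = 36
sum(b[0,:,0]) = 208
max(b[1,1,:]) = -62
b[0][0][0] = 94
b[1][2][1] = 22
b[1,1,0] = -62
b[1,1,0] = -62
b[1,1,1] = -98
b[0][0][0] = 94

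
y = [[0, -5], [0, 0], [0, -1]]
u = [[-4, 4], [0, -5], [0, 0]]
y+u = [[-4, -1], [0, -5], [0, -1]]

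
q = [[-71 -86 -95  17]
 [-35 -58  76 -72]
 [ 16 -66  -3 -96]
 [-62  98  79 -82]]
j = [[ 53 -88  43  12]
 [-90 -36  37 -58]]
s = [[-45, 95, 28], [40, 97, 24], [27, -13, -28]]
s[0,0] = -45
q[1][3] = -72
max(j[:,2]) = 43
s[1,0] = 40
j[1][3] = -58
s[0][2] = 28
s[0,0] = -45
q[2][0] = 16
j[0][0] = 53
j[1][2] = 37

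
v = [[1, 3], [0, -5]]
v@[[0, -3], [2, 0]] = [[6, -3], [-10, 0]]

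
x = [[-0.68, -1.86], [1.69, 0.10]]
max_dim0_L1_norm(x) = 2.37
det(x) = 3.08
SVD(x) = [[-0.83, 0.56], [0.56, 0.83]] @ diag([2.1976894835618603, 1.399378767111179]) @ [[0.69, 0.73], [0.73, -0.69]]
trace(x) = -0.58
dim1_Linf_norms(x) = [1.86, 1.69]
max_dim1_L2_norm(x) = 1.98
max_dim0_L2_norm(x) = 1.86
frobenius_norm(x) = 2.61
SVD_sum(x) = [[-1.25, -1.32], [0.85, 0.9]] + [[0.57, -0.54], [0.84, -0.8]]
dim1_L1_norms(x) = [2.54, 1.79]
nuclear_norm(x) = 3.60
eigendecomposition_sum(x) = [[(-0.34+0.83j),-0.93-0.16j], [(0.84+0.14j),0.05+0.90j]] + [[(-0.34-0.83j),(-0.93+0.16j)], [(0.84-0.14j),0.05-0.90j]]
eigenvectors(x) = [[0.72+0.00j, 0.72-0.00j], [-0.15-0.67j, -0.15+0.67j]]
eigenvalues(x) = [(-0.29+1.73j), (-0.29-1.73j)]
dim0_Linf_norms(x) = [1.69, 1.86]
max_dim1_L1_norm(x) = 2.54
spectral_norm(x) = 2.20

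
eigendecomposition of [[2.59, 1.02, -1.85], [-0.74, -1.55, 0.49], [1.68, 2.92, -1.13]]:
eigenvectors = [[-0.91, -0.44, 0.59], [0.15, 0.41, -0.02], [-0.39, -0.80, 0.81]]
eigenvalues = [1.62, -1.71, 0.0]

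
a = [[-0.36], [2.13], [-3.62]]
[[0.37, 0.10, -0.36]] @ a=[[1.38]]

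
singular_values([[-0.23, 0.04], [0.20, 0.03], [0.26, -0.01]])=[0.4, 0.05]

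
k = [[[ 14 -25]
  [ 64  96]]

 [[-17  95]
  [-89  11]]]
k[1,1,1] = 11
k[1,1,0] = -89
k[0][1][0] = 64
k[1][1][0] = -89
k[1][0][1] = 95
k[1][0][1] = 95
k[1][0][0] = -17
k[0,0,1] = -25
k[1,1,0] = -89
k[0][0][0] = 14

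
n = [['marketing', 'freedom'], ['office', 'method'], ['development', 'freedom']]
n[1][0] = 'office'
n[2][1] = 'freedom'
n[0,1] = 'freedom'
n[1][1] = 'method'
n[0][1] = 'freedom'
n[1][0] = 'office'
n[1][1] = 'method'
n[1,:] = ['office', 'method']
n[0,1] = 'freedom'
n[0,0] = 'marketing'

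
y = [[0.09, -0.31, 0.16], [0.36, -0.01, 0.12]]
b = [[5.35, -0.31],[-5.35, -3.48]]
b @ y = [[0.37,-1.66,0.82], [-1.73,1.69,-1.27]]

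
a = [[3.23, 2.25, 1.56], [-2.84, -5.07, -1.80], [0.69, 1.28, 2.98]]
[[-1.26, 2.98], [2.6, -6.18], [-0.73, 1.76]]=a@[[-0.04,0.09], [-0.48,1.14], [-0.03,0.08]]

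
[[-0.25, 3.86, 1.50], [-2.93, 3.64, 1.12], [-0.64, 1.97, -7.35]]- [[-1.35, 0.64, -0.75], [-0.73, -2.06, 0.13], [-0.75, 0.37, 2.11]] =[[1.1, 3.22, 2.25], [-2.2, 5.7, 0.99], [0.11, 1.6, -9.46]]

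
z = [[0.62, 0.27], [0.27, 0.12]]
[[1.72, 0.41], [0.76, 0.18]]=z @ [[0.72, 0.61], [4.73, 0.11]]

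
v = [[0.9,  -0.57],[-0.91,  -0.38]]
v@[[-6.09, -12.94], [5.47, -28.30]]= [[-8.6, 4.49],[3.46, 22.53]]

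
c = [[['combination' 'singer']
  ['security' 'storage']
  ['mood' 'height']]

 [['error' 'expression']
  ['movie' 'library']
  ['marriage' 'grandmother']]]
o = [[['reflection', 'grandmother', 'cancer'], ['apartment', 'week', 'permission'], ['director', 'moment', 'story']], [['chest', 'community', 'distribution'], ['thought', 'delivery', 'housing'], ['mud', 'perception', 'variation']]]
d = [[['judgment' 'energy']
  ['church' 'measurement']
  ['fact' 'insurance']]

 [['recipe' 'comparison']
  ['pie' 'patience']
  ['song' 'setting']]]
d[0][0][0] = 'judgment'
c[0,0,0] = 'combination'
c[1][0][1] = 'expression'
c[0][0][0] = 'combination'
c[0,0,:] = ['combination', 'singer']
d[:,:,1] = [['energy', 'measurement', 'insurance'], ['comparison', 'patience', 'setting']]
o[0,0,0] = 'reflection'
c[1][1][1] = 'library'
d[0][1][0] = 'church'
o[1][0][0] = 'chest'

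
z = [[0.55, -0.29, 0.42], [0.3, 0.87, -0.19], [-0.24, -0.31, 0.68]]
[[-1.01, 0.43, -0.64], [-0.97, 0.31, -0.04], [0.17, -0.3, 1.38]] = z @ [[-1.69, 0.88, -1.99], [-0.68, 0.03, 1.03], [-0.66, -0.11, 1.80]]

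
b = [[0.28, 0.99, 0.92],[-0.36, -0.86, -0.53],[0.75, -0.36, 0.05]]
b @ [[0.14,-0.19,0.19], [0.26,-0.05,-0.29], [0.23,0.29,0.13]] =[[0.51, 0.16, -0.11], [-0.40, -0.04, 0.11], [0.02, -0.11, 0.25]]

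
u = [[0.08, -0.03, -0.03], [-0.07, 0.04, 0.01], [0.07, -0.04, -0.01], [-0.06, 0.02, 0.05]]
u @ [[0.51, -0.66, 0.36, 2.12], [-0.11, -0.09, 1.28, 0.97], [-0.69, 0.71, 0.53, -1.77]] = [[0.06, -0.07, -0.03, 0.19], [-0.05, 0.05, 0.03, -0.13], [0.05, -0.05, -0.03, 0.13], [-0.07, 0.07, 0.03, -0.20]]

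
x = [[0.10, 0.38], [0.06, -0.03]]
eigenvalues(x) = [0.2, -0.13]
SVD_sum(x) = [[0.1, 0.38], [-0.00, -0.01]] + [[0.00, -0.00], [0.06, -0.02]]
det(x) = -0.03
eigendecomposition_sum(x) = [[0.14, 0.23], [0.04, 0.06]] + [[-0.04, 0.15], [0.02, -0.09]]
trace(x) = 0.07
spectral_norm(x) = 0.39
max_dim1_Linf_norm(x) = 0.38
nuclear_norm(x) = 0.46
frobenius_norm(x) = 0.40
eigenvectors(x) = [[0.97, -0.86], [0.25, 0.52]]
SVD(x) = [[-1.0, 0.04], [0.04, 1.00]] @ diag([0.39318478848068134, 0.06561800139749722]) @ [[-0.25, -0.97], [0.97, -0.25]]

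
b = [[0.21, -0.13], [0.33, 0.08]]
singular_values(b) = [0.39, 0.15]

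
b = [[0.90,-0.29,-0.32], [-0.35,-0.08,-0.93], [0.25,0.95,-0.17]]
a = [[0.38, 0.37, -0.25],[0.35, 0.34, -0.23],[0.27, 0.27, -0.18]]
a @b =[[0.15, -0.38, -0.42],[0.14, -0.35, -0.39],[0.1, -0.27, -0.31]]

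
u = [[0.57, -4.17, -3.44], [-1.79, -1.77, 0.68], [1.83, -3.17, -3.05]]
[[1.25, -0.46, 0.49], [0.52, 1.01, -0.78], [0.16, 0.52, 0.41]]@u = [[2.43, -5.95, -6.11], [-2.94, -1.48, 1.28], [-0.09, -2.89, -1.45]]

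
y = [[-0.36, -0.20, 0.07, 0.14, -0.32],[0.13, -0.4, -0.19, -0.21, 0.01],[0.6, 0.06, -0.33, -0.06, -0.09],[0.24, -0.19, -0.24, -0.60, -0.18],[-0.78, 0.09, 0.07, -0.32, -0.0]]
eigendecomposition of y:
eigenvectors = [[0.41+0.00j, (0.06+0.27j), 0.06-0.27j, (-0.2+0j), (0.16+0j)],[-0.08+0.00j, (0.43-0.1j), (0.43+0.1j), 0.36+0.00j, (-0.76+0j)],[(0.4+0j), 0.08-0.26j, (0.08+0.26j), -0.84+0.00j, 0.27+0.00j],[0.16+0.00j, (0.7+0j), 0.70-0.00j, (0.3+0j), (0.07+0j)],[(-0.8+0j), (0.23+0.34j), 0.23-0.34j, (-0.18+0j), (0.56+0j)]]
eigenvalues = [(0.43+0j), (-0.78+0.12j), (-0.78-0.12j), (-0.21+0j), (-0.35+0j)]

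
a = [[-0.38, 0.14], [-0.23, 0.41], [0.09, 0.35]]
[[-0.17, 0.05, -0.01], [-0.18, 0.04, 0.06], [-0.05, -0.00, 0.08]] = a @ [[0.36, -0.12, 0.11],[-0.23, 0.03, 0.20]]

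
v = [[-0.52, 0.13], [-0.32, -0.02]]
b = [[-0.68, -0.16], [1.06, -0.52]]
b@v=[[0.40, -0.09], [-0.38, 0.15]]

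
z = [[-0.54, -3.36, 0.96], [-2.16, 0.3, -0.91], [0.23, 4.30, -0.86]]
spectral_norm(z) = 5.64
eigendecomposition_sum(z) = [[(-1.99+0j),(-2.12+0j),-0.01+0.00j], [(-0.8+0j),(-0.85+0j),(-0+0j)], [1.97-0.00j,(2.1-0j),(0.01-0j)]] + [[0.73-0.52j, -0.62+0.01j, 0.48-0.52j], [-0.68+0.48j, (0.58-0.01j), (-0.45+0.48j)], [(-0.87+1.54j), (1.1-0.53j), -0.43+1.34j]] + [[0.73+0.52j, (-0.62-0.01j), (0.48+0.52j)],[(-0.68-0.48j), (0.58+0.01j), -0.45-0.48j],[-0.87-1.54j, (1.1+0.53j), (-0.43-1.34j)]]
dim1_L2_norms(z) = [3.54, 2.36, 4.39]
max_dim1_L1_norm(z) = 5.39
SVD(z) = [[-0.62, -0.10, 0.77], [0.06, -0.99, -0.08], [0.78, -0.00, 0.63]] @ diag([5.636179501067545, 2.347455234629916, 0.3032071126385214]) @ [[0.07, 0.97, -0.24], [0.94, 0.02, 0.34], [-0.34, 0.24, 0.91]]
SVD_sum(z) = [[-0.24,-3.41,0.83],[0.02,0.35,-0.08],[0.29,4.25,-1.03]] + [[-0.22, -0.00, -0.08], [-2.19, -0.04, -0.80], [-0.00, -0.00, -0.00]] + [[-0.08, 0.06, 0.21], [0.01, -0.01, -0.02], [-0.06, 0.05, 0.17]]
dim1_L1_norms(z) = [4.86, 3.37, 5.39]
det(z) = -4.01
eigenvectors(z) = [[0.68+0.00j, (0.38+0.18j), 0.38-0.18j], [(0.27+0j), -0.35-0.16j, (-0.35+0.16j)], [(-0.68+0j), (-0.82+0j), -0.82-0.00j]]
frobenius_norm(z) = 6.11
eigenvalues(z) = [(-2.84+0j), (0.87+0.81j), (0.87-0.81j)]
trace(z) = -1.10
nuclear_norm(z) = 8.29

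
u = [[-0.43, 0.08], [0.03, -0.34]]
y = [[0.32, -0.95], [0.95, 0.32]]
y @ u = [[-0.17, 0.35], [-0.40, -0.03]]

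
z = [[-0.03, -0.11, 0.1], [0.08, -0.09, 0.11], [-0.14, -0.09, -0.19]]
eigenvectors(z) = [[(-0.1-0.57j), -0.10+0.57j, -0.73+0.00j], [-0.34-0.33j, (-0.34+0.33j), 0.31+0.00j], [(0.66+0j), (0.66-0j), 0.60+0.00j]]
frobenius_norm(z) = 0.34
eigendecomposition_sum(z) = [[(-0+0.07j), -0.08+0.04j, 0.04+0.07j], [0.03+0.05j, (-0.03+0.06j), 0.06+0.03j], [-0.08-0.02j, (-0.02-0.1j), (-0.09+0.03j)]] + [[(-0-0.07j),-0.08-0.04j,0.04-0.07j], [(0.03-0.05j),(-0.03-0.06j),0.06-0.03j], [-0.08+0.02j,(-0.02+0.1j),(-0.09-0.03j)]] + [[-0.03-0.00j,0.05-0.00j,0.02+0.00j], [0.01+0.00j,(-0.02+0j),-0.01-0.00j], [0.02+0.00j,-0.04+0.00j,-0.02-0.00j]]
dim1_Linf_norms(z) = [0.11, 0.11, 0.19]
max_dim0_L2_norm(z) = 0.24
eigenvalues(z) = [(-0.12+0.17j), (-0.12-0.17j), (-0.07+0j)]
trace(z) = -0.31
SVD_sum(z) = [[0.03,0.00,0.06], [0.07,0.0,0.11], [-0.13,-0.01,-0.2]] + [[-0.04, -0.12, 0.03], [-0.02, -0.08, 0.02], [-0.02, -0.08, 0.02]] + [[-0.03,0.01,0.02],[0.03,-0.01,-0.02],[0.01,-0.0,-0.01]]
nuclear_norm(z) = 0.51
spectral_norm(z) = 0.28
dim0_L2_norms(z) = [0.16, 0.17, 0.24]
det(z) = -0.00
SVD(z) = [[0.23, -0.74, -0.63], [0.47, -0.48, 0.74], [-0.85, -0.47, 0.24]] @ diag([0.28030693613829316, 0.17820620874763368, 0.05541271258978079]) @ [[0.53, 0.03, 0.84], [0.28, 0.94, -0.21], [0.80, -0.35, -0.49]]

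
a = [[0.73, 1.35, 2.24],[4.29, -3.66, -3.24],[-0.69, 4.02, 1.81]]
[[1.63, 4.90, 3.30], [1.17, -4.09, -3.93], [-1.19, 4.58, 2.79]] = a @ [[0.45, 0.73, 0.20],[-0.66, 0.53, 0.13],[0.98, 1.63, 1.33]]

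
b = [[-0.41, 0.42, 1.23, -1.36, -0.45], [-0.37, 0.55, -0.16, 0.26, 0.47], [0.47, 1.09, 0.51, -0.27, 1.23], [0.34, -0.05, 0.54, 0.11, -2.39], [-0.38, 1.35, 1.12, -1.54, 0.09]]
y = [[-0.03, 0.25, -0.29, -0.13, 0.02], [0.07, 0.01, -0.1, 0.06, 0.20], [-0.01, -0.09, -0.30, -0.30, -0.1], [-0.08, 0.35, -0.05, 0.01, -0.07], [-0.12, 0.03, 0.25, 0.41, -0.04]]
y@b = [[-0.27, -0.16, -0.27, 0.14, 0.09], [-0.14, 0.19, 0.29, -0.37, -0.28], [-0.17, -0.50, -0.42, 0.19, 0.3], [-0.09, 0.01, -0.25, 0.32, 0.11], [0.31, 0.16, 0.15, 0.21, -0.61]]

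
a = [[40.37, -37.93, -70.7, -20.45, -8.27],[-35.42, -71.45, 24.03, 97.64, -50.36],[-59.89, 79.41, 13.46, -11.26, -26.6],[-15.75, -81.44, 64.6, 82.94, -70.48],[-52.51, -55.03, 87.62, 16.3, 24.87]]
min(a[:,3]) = -20.45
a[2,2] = 13.46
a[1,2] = 24.03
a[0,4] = -8.27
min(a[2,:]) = -59.89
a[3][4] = -70.48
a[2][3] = -11.26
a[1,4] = -50.36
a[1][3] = 97.64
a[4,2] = 87.62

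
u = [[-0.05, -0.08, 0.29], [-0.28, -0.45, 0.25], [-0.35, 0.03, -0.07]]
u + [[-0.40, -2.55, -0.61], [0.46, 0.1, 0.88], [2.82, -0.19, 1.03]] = [[-0.45,  -2.63,  -0.32], [0.18,  -0.35,  1.13], [2.47,  -0.16,  0.96]]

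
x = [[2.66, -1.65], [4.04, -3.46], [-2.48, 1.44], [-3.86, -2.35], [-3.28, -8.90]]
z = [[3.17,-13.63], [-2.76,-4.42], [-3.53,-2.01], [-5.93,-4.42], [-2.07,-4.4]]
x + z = [[5.83, -15.28],[1.28, -7.88],[-6.01, -0.57],[-9.79, -6.77],[-5.35, -13.30]]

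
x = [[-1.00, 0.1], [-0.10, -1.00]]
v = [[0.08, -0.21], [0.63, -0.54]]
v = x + [[1.08, -0.31],[0.73, 0.46]]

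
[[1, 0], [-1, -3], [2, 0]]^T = [[1, -1, 2], [0, -3, 0]]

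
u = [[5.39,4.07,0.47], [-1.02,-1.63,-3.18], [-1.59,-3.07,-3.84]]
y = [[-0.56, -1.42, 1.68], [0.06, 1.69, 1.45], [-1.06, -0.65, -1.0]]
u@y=[[-3.27, -1.08, 14.49], [3.84, 0.76, -0.9], [4.78, -0.43, -3.28]]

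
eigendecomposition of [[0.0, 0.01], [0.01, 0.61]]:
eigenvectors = [[-1.00, -0.02], [0.02, -1.0]]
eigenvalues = [-0.0, 0.61]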